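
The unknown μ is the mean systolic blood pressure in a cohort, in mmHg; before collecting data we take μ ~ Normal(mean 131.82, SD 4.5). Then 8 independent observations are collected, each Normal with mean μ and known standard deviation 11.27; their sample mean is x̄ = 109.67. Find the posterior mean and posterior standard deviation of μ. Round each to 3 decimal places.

Posterior mean ≈ 119.404; posterior SD ≈ 2.983

With known σ, the Normal prior is conjugate. Weight on the data is w = (n/σ²)/(n/σ² + 1/τ₀²) = 0.0629857/(0.0629857+0.0493827) = 0.56053.
Posterior mean = w·x̄ + (1−w)·μ₀ = 0.56053·109.67 + 0.43947·131.82 = 119.404. Posterior variance = 1/(0.0629857+0.0493827) = 8.89930, so SD = 2.983.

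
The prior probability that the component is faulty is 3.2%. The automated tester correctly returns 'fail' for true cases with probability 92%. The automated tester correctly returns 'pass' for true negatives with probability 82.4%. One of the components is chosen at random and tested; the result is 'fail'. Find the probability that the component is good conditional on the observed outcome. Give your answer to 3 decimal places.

Write H for 'the component is faulty'. Prior odds H:¬H = 0.032/0.968 = 0.033058. For the 'fail' outcome, the likelihood ratio is 0.92/0.176 = 5.2273.
Posterior odds = 0.033058 × 5.2273 = 0.17280, so P(H|E) = 0.17280/(1+0.17280) = 0.147. Then P(¬H|E) = 1 − 0.147 = 0.853.

P(¬H | E) ≈ 0.853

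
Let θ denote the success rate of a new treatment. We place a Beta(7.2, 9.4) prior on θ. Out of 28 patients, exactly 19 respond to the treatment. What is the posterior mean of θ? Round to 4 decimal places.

Posterior mean ≈ 0.5874

Observing 19 successes and 9 failures updates Beta(7.2, 9.4) by adding the success and failure counts to the two shape parameters: α = 7.2+19 = 26.2, β = 9.4+9 = 18.4.
E[θ | data] = 26.2/(26.2+18.4) = 0.5874.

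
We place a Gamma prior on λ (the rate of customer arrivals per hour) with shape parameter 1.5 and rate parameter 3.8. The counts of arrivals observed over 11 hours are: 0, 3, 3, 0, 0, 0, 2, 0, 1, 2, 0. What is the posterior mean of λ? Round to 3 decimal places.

Total count ∑xᵢ = 11 over n = 11 hours.
Gamma is conjugate to the Poisson likelihood: posterior is Gamma(shape = 1.5+11 = 12.5, rate = 3.8+11 = 14.8).
Posterior mean = shape/rate = 12.5/14.8 = 0.845.

Posterior mean ≈ 0.845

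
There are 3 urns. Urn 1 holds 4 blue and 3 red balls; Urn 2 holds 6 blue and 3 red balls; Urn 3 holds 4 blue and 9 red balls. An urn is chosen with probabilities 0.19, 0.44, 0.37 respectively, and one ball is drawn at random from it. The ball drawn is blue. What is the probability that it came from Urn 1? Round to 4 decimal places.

Posterior probability ≈ 0.2105

P(blue|Urn 1) = 0.5714; P(blue|Urn 2) = 0.6667; P(blue|Urn 3) = 0.3077.
Prior × likelihood for each source: 0.19·0.5714=0.1086, 0.44·0.6667=0.2933, 0.37·0.3077=0.1138. Summing gives P(blue) = 0.51575.
P(Urn 1 | blue) = 0.1086 / 0.51575 = 0.2105.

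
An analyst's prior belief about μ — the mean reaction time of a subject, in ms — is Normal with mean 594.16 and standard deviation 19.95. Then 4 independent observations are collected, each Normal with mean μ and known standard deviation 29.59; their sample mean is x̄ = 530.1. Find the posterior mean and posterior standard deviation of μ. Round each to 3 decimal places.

Posterior mean ≈ 552.830; posterior SD ≈ 11.884

With known σ, the Normal prior is conjugate. Weight on the data is w = (n/σ²)/(n/σ² + 1/τ₀²) = 0.00456846/(0.00456846+0.00251255) = 0.64517.
Posterior mean = w·x̄ + (1−w)·μ₀ = 0.64517·530.1 + 0.35483·594.16 = 552.830. Posterior variance = 1/(0.00456846+0.00251255) = 141.223, so SD = 11.884.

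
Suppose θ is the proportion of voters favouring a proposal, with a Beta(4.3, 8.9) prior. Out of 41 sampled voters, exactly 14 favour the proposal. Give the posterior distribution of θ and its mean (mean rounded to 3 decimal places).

Posterior: Beta(18.3, 35.9); mean ≈ 0.338

Observing 14 successes and 27 failures updates Beta(4.3, 8.9) by adding the success and failure counts to the two shape parameters: α = 4.3+14 = 18.3, β = 8.9+27 = 35.9.
E[θ | data] = 18.3/(18.3+35.9) = 0.338.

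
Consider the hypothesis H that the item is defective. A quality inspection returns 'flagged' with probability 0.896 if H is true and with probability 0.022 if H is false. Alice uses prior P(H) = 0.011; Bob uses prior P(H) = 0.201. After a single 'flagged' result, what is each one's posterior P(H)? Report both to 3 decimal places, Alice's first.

The likelihood ratio for a 'flagged' result is 0.896/0.022 = 40.727.
Alice: prior odds 0.011/0.989 = 0.011122; posterior odds 0.45298; posterior probability 0.312.
Bob: prior odds 0.201/0.799 = 0.25156; posterior odds 10.246; posterior probability 0.911.

Alice: 0.312; Bob: 0.911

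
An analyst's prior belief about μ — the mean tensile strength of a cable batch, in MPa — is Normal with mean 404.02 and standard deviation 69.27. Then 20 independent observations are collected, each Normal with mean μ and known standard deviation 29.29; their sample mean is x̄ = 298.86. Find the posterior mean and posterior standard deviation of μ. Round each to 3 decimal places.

Posterior mean ≈ 299.792; posterior SD ≈ 6.520

With known σ, the Normal prior is conjugate. Weight on the data is w = (n/σ²)/(n/σ² + 1/τ₀²) = 0.0233126/(0.0233126+0.00020841) = 0.99114.
Posterior mean = w·x̄ + (1−w)·μ₀ = 0.99114·298.86 + 0.0088604·404.02 = 299.792. Posterior variance = 1/(0.0233126+0.00020841) = 42.5151, so SD = 6.520.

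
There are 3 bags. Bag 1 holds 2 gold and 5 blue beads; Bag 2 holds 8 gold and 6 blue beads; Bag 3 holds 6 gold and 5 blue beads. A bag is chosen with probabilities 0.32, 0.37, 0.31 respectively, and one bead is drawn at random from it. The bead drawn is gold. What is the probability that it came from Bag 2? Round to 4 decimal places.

Posterior probability ≈ 0.4480

P(gold|Bag 1) = 0.2857; P(gold|Bag 2) = 0.5714; P(gold|Bag 3) = 0.5455.
Prior × likelihood for each source: 0.32·0.2857=0.09143, 0.37·0.5714=0.2114, 0.31·0.5455=0.1691. Summing gives P(gold) = 0.47195.
P(Bag 2 | gold) = 0.2114 / 0.47195 = 0.4480.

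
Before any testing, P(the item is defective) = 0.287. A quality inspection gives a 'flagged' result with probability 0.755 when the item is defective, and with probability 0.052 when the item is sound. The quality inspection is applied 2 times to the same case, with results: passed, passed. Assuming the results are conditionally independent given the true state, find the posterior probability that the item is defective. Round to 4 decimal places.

Posterior P(H) ≈ 0.0262

Let H be the event that the item is defective; start with P(H) = 0.287. P('flagged'|H) = 0.755, P('flagged'|¬H) = 0.052.
Update on result 1 ('passed'): P(H) ← 0.245·0.2870 / (0.245·0.2870 + 0.948·0.7130) = 0.070315/0.74624 = 0.0942.
Update on result 2 ('passed'): P(H) ← 0.245·0.0942 / (0.245·0.0942 + 0.948·0.9058) = 0.023085/0.88176 = 0.0262.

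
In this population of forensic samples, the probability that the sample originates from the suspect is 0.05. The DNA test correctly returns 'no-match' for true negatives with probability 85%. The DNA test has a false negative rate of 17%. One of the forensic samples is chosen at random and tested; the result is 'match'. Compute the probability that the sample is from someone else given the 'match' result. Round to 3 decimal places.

Write H for 'the sample originates from the suspect'. Prior odds H:¬H = 0.05/0.95 = 0.052632. For the 'match' outcome, the likelihood ratio is 0.83/0.15 = 5.5333.
Posterior odds = 0.052632 × 5.5333 = 0.29123, so P(H|E) = 0.29123/(1+0.29123) = 0.226. Then P(¬H|E) = 1 − 0.226 = 0.774.

P(¬H | E) ≈ 0.774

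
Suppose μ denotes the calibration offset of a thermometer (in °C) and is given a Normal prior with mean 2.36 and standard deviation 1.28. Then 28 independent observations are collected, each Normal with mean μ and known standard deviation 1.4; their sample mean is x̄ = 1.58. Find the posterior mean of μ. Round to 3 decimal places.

Posterior mean ≈ 1.612

Prior precision 1/τ₀² = 1/1.28² = 0.610352; data precision n/σ² = 28/1.4² = 14.2857.
Posterior precision = 0.610352 + 14.2857 = 14.8961.
Posterior mean = (0.610352·2.36 + 14.2857·1.58) / 14.8961 = 1.612.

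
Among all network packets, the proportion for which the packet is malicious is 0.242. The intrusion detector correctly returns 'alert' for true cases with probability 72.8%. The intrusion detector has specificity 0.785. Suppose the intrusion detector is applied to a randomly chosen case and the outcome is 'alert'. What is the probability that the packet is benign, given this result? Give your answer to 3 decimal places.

P(¬H | E) ≈ 0.481

Write H for 'the packet is malicious'. Prior odds H:¬H = 0.242/0.758 = 0.31926. For the 'alert' outcome, the likelihood ratio is 0.728/0.215 = 3.3860.
Posterior odds = 0.31926 × 3.3860 = 1.0810, so P(H|E) = 1.0810/(1+1.0810) = 0.519. Then P(¬H|E) = 1 − 0.519 = 0.481.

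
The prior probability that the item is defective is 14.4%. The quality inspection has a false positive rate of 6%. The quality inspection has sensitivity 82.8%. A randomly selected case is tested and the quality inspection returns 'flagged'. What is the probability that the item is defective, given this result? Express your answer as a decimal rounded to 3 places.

Let H be the event that the item is defective. P(H) = 0.144, so P(¬H) = 0.856. With E the 'flagged' result, P(E|H) = 0.828 and P(E|¬H) = 0.06.
P(E) = 0.828·0.144 + 0.06·0.856 = 0.11923 + 0.051360 = 0.17059.
By Bayes' theorem, P(H|E) = 0.11923 / 0.17059 = 0.699.

P(H | E) ≈ 0.699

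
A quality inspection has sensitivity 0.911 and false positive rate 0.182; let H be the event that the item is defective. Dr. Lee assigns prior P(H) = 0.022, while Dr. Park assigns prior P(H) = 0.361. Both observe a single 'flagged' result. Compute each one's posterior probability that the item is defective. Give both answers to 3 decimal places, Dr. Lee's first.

Dr. Lee: 0.101; Dr. Park: 0.739

The likelihood ratio for a 'flagged' result is 0.911/0.182 = 5.0055.
Dr. Lee: prior odds 0.022/0.978 = 0.022495; posterior odds 0.11260; posterior probability 0.101.
Dr. Park: prior odds 0.361/0.639 = 0.56495; posterior odds 2.8278; posterior probability 0.739.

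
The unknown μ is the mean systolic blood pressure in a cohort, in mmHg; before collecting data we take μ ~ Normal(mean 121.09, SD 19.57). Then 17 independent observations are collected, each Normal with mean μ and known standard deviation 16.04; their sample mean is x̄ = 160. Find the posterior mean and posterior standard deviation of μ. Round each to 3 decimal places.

Posterior mean ≈ 158.521; posterior SD ≈ 3.816

With known σ, the Normal prior is conjugate. Weight on the data is w = (n/σ²)/(n/σ² + 1/τ₀²) = 0.0660755/(0.0660755+0.00261107) = 0.96199.
Posterior mean = w·x̄ + (1−w)·μ₀ = 0.96199·160 + 0.038014·121.09 = 158.521. Posterior variance = 1/(0.0660755+0.00261107) = 14.5589, so SD = 3.816.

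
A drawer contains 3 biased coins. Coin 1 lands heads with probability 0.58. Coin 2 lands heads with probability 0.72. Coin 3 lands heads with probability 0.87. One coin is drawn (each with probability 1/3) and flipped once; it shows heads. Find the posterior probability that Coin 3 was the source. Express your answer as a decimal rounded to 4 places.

Posterior probability ≈ 0.4009

Tabulate prior·likelihood by source: [1] prior 0.333333, lik 0.58, product 0.1933; [2] prior 0.333333, lik 0.72, product 0.2400; [3] prior 0.333333, lik 0.87, product 0.2900.
Normalizing constant = 0.72333; the posterior for Coin 3 is its product over the sum, 0.2900/0.72333 = 0.4009.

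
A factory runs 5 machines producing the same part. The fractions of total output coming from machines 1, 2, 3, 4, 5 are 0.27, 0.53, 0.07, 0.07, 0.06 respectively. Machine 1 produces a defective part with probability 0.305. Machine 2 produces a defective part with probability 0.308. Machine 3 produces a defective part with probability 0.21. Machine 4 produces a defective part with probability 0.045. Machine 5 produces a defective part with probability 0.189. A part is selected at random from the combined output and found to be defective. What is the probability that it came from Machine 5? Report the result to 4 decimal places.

P(defective|M1) = 0.305; P(defective|M2) = 0.308; P(defective|M3) = 0.21; P(defective|M4) = 0.045; P(defective|M5) = 0.189.
Prior × likelihood for each source: 0.27·0.305=0.08235, 0.53·0.308=0.1632, 0.07·0.21=0.01470, 0.07·0.045=0.003150, 0.06·0.189=0.01134. Summing gives P(defective) = 0.27478.
P(Machine 5 | defective) = 0.01134 / 0.27478 = 0.0413.

Posterior probability ≈ 0.0413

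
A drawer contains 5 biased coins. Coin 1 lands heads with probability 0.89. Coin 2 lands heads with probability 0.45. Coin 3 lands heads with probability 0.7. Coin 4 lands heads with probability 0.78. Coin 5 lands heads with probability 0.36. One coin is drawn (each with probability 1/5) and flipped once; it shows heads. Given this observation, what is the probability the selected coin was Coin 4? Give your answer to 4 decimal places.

Tabulate prior·likelihood by source: [1] prior 0.2, lik 0.89, product 0.1780; [2] prior 0.2, lik 0.45, product 0.09000; [3] prior 0.2, lik 0.7, product 0.1400; [4] prior 0.2, lik 0.78, product 0.1560; [5] prior 0.2, lik 0.36, product 0.07200.
Normalizing constant = 0.63600; the posterior for Coin 4 is its product over the sum, 0.1560/0.63600 = 0.2453.

Posterior probability ≈ 0.2453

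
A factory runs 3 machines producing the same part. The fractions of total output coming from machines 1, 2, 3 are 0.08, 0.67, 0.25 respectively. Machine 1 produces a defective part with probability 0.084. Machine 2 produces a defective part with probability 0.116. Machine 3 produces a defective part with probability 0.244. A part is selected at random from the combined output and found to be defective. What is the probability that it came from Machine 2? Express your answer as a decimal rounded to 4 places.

Posterior probability ≈ 0.5344

P(defective|M1) = 0.084; P(defective|M2) = 0.116; P(defective|M3) = 0.244.
Prior × likelihood for each source: 0.08·0.084=0.006720, 0.67·0.116=0.07772, 0.25·0.244=0.06100. Summing gives P(defective) = 0.14544.
P(Machine 2 | defective) = 0.07772 / 0.14544 = 0.5344.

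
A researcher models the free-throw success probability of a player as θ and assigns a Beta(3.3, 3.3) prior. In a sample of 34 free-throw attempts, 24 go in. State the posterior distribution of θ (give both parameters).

Observing 24 successes and 10 failures updates Beta(3.3, 3.3) by adding the success and failure counts to the two shape parameters: α = 3.3+24 = 27.3, β = 3.3+10 = 13.3.

Posterior: Beta(27.3, 13.3)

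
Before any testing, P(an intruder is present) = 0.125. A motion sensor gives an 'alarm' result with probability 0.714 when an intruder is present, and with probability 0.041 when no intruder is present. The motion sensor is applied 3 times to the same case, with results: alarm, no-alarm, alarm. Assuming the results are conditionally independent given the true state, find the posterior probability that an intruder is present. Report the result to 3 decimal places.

Posterior P(H) ≈ 0.928

Let H be the event that an intruder is present; start with P(H) = 0.125. P('alarm'|H) = 0.714, P('alarm'|¬H) = 0.041.
Update on result 1 ('alarm'): P(H) ← 0.714·0.1250 / (0.714·0.1250 + 0.041·0.8750) = 0.089250/0.12512 = 0.7133.
Update on result 2 ('no-alarm'): P(H) ← 0.286·0.7133 / (0.286·0.7133 + 0.959·0.2867) = 0.20400/0.47896 = 0.4259.
Update on result 3 ('alarm'): P(H) ← 0.714·0.4259 / (0.714·0.4259 + 0.041·0.5741) = 0.30411/0.32765 = 0.9282.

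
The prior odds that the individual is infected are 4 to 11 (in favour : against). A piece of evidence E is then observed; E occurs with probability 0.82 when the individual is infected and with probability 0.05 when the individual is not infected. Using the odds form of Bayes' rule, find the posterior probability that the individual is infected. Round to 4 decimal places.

Posterior probability ≈ 0.8564

Prior odds = 4/11 = 0.36364. In log-odds, ln(0.36364) = -1.0116.
Add log likelihood ratio: ln(16.400) = 2.7973.
Posterior log-odds = 1.7857, so posterior odds = exp(1.7857) = 5.9636. Converting, P(H|E) = 5.9636/6.9636 = 0.8564.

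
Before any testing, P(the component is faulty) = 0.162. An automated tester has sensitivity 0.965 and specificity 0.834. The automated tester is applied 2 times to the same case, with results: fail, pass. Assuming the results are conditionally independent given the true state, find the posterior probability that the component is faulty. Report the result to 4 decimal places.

With H the event that the component is faulty, the joint likelihood of the observed sequence is P(data|H) = 0.965·0.035 = 0.033775 and P(data|¬H) = 0.166·0.834 = 0.13844.
Bayes: P(H|data) = 0.162·0.033775 / (0.162·0.033775 + 0.838·0.13844) = 0.0054716/0.12149 = 0.0450.

Posterior P(H) ≈ 0.0450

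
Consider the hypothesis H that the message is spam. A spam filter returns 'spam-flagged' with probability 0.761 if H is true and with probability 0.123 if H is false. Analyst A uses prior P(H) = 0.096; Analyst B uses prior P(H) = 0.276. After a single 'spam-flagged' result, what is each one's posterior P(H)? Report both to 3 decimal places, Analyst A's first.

Analyst A: 0.397; Analyst B: 0.702

The likelihood ratio for a 'spam-flagged' result is 0.761/0.123 = 6.1870.
Analyst A: prior odds 0.096/0.904 = 0.10619; posterior odds 0.65703; posterior probability 0.397.
Analyst B: prior odds 0.276/0.724 = 0.38122; posterior odds 2.3586; posterior probability 0.702.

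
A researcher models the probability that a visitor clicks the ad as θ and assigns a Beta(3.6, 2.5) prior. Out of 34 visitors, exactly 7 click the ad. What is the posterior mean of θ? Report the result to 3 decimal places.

The binomial likelihood is conjugate to the Beta prior: with 7 successes and 27 failures, the posterior is Beta(3.6+7, 2.5+27) = Beta(10.6, 29.5).
Posterior mean = α/(α+β) = 10.6/40.1 = 0.264.

Posterior mean ≈ 0.264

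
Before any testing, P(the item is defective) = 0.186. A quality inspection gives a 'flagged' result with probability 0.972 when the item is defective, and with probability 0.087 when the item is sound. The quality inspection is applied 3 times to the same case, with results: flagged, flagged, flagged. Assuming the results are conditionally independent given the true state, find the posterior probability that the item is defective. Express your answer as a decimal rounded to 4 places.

Posterior P(H) ≈ 0.9969

With H the event that the item is defective, the joint likelihood of the observed sequence is P(data|H) = 0.972·0.972·0.972 = 0.91833 and P(data|¬H) = 0.087·0.087·0.087 = 0.00065850.
Bayes: P(H|data) = 0.186·0.91833 / (0.186·0.91833 + 0.814·0.00065850) = 0.17081/0.17135 = 0.9969.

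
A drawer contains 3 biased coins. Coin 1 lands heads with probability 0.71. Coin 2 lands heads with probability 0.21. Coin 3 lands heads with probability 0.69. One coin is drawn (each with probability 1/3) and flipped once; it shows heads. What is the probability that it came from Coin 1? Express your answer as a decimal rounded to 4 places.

Tabulate prior·likelihood by source: [1] prior 0.333333, lik 0.71, product 0.2367; [2] prior 0.333333, lik 0.21, product 0.07000; [3] prior 0.333333, lik 0.69, product 0.2300.
Normalizing constant = 0.53667; the posterior for Coin 1 is its product over the sum, 0.2367/0.53667 = 0.4410.

Posterior probability ≈ 0.4410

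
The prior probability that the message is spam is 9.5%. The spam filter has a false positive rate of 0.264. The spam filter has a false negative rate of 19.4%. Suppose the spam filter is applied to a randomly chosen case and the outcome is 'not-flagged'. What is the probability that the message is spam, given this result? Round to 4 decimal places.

Let H be the event that the message is spam. P(H) = 0.095, so P(¬H) = 0.905. With E the 'not-flagged' result, P(E|H) = 0.194 and P(E|¬H) = 0.736.
P(E) = 0.194·0.095 + 0.736·0.905 = 0.018430 + 0.66608 = 0.68451.
By Bayes' theorem, P(H|E) = 0.018430 / 0.68451 = 0.0269.

P(H | E) ≈ 0.0269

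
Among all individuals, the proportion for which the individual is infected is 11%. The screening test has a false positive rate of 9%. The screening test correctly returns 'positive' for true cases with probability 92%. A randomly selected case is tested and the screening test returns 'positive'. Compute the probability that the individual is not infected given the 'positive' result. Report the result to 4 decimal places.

Let H be the event that the individual is infected. P(H) = 0.11, so P(¬H) = 0.89. With E the 'positive' result, P(E|H) = 0.92 and P(E|¬H) = 0.09.
P(E) = 0.92·0.11 + 0.09·0.89 = 0.10120 + 0.080100 = 0.18130.
By Bayes' theorem, P(H|E) = 0.10120 / 0.18130 = 0.5582. Hence P(¬H|E) = 1 − 0.5582 = 0.4418.

P(¬H | E) ≈ 0.4418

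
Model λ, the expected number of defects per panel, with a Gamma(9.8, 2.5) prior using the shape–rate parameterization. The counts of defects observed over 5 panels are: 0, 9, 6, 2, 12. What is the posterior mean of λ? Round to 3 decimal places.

The Poisson likelihood adds the total count to the shape and the number of exposure periods to the rate. Here ∑xᵢ = 29 and n = 5, so shape 9.8→38.8 and rate 2.5→7.5.
E[λ | data] = 38.8/7.5 = 5.173.

Posterior mean ≈ 5.173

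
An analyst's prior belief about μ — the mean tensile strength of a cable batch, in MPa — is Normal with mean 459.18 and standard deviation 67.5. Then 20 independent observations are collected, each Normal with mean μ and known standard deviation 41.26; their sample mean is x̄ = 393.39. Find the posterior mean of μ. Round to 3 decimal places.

Posterior mean ≈ 394.597

With known σ, the Normal prior is conjugate. Weight on the data is w = (n/σ²)/(n/σ² + 1/τ₀²) = 0.0117482/(0.0117482+0.00021948) = 0.98166.
Posterior mean = w·x̄ + (1−w)·μ₀ = 0.98166·393.39 + 0.018339·459.18 = 394.597.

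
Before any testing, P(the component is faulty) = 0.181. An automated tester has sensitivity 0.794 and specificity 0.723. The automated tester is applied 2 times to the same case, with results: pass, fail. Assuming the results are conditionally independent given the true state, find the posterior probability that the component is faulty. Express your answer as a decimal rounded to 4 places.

Posterior P(H) ≈ 0.1529

With H the event that the component is faulty, the joint likelihood of the observed sequence is P(data|H) = 0.206·0.794 = 0.16356 and P(data|¬H) = 0.723·0.277 = 0.20027.
Bayes: P(H|data) = 0.181·0.16356 / (0.181·0.16356 + 0.819·0.20027) = 0.029605/0.19363 = 0.1529.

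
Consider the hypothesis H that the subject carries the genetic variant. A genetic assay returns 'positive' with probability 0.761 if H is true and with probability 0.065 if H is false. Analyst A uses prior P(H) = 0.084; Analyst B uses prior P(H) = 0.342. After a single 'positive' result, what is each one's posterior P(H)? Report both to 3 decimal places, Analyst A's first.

Analyst A: 0.518; Analyst B: 0.859

The likelihood ratio for a 'positive' result is 0.761/0.065 = 11.708.
Analyst A: prior odds 0.084/0.916 = 0.091703; posterior odds 1.0736; posterior probability 0.518.
Analyst B: prior odds 0.342/0.658 = 0.51976; posterior odds 6.0852; posterior probability 0.859.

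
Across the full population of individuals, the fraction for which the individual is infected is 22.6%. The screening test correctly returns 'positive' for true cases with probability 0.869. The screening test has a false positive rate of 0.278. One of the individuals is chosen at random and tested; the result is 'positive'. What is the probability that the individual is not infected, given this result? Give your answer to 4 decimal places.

Let H be the event that the individual is infected. P(H) = 0.226, so P(¬H) = 0.774. With E the 'positive' result, P(E|H) = 0.869 and P(E|¬H) = 0.278.
P(E) = 0.869·0.226 + 0.278·0.774 = 0.19639 + 0.21517 = 0.41157.
By Bayes' theorem, P(H|E) = 0.19639 / 0.41157 = 0.4772. Hence P(¬H|E) = 1 − 0.4772 = 0.5228.

P(¬H | E) ≈ 0.5228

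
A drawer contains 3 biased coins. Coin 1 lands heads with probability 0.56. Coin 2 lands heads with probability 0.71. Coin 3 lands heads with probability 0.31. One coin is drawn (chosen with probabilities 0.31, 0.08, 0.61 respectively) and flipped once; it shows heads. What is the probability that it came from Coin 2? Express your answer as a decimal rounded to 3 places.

Tabulate prior·likelihood by source: [1] prior 0.31, lik 0.56, product 0.1736; [2] prior 0.08, lik 0.71, product 0.05680; [3] prior 0.61, lik 0.31, product 0.1891.
Normalizing constant = 0.41950; the posterior for Coin 2 is its product over the sum, 0.05680/0.41950 = 0.135.

Posterior probability ≈ 0.135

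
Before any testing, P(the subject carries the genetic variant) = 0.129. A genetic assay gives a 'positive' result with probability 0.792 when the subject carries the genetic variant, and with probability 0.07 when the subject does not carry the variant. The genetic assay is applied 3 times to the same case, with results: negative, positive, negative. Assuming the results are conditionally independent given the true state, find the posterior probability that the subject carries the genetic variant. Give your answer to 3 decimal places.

Let H be the event that the subject carries the genetic variant; start with P(H) = 0.129. P('positive'|H) = 0.792, P('positive'|¬H) = 0.07.
Update on result 1 ('negative'): P(H) ← 0.208·0.1290 / (0.208·0.1290 + 0.93·0.8710) = 0.026832/0.83686 = 0.0321.
Update on result 2 ('positive'): P(H) ← 0.792·0.0321 / (0.792·0.0321 + 0.07·0.9679) = 0.025394/0.093149 = 0.2726.
Update on result 3 ('negative'): P(H) ← 0.208·0.2726 / (0.208·0.2726 + 0.93·0.7274) = 0.056703/0.73317 = 0.0773.

Posterior P(H) ≈ 0.077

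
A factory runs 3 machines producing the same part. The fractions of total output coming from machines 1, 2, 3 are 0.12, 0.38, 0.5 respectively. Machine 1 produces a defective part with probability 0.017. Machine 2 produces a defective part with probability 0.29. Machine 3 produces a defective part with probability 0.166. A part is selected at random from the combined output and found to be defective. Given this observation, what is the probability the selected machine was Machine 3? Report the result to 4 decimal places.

Tabulate prior·likelihood by source: [1] prior 0.12, lik 0.017, product 0.002040; [2] prior 0.38, lik 0.29, product 0.1102; [3] prior 0.5, lik 0.166, product 0.08300.
Normalizing constant = 0.19524; the posterior for Machine 3 is its product over the sum, 0.08300/0.19524 = 0.4251.

Posterior probability ≈ 0.4251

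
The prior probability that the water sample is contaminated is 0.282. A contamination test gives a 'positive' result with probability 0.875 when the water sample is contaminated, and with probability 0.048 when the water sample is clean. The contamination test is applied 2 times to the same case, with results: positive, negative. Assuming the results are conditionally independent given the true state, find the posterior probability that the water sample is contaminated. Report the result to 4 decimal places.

Posterior P(H) ≈ 0.4846

Let H be the event that the water sample is contaminated; start with P(H) = 0.282. P('positive'|H) = 0.875, P('positive'|¬H) = 0.048.
Update on result 1 ('positive'): P(H) ← 0.875·0.2820 / (0.875·0.2820 + 0.048·0.7180) = 0.24675/0.28121 = 0.8774.
Update on result 2 ('negative'): P(H) ← 0.125·0.8774 / (0.125·0.8774 + 0.952·0.1226) = 0.10968/0.22635 = 0.4846.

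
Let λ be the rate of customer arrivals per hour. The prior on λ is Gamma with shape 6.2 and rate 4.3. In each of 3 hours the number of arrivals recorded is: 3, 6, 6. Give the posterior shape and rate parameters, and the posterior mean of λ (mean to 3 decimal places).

Total count ∑xᵢ = 15 over n = 3 hours.
Gamma is conjugate to the Poisson likelihood: posterior is Gamma(shape = 6.2+15 = 21.2, rate = 4.3+3 = 7.3).
E[λ | data] = 21.2/7.3 = 2.904.

Posterior: Gamma(shape=21.2, rate=7.3); mean ≈ 2.904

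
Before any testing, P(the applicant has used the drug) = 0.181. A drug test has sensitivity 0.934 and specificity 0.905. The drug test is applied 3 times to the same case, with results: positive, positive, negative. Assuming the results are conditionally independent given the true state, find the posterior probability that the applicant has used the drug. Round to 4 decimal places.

Posterior P(H) ≈ 0.6091

With H the event that the applicant has used the drug, the joint likelihood of the observed sequence is P(data|H) = 0.934·0.934·0.066 = 0.057575 and P(data|¬H) = 0.095·0.095·0.905 = 0.0081676.
Bayes: P(H|data) = 0.181·0.057575 / (0.181·0.057575 + 0.819·0.0081676) = 0.010421/0.017110 = 0.6091.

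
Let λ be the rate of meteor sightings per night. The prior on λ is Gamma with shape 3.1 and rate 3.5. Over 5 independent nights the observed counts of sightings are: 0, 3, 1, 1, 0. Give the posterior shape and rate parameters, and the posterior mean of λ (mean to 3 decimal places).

Posterior: Gamma(shape=8.1, rate=8.5); mean ≈ 0.953

The Poisson likelihood adds the total count to the shape and the number of exposure periods to the rate. Here ∑xᵢ = 5 and n = 5, so shape 3.1→8.1 and rate 3.5→8.5.
Posterior mean = shape/rate = 8.1/8.5 = 0.953.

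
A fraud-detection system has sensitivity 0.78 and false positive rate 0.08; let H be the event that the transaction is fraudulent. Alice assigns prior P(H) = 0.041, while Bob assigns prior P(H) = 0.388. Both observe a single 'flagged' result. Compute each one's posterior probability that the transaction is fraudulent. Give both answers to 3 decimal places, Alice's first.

P('+'|H) = 0.78, P('+'|¬H) = 0.08.
Alice: numerator 0.78·0.041 = 0.031980; evidence = 0.031980+0.08·0.959 = 0.10870; posterior = 0.294.
Bob: numerator 0.78·0.388 = 0.30264; evidence = 0.30264+0.08·0.612 = 0.35160; posterior = 0.861.

Alice: 0.294; Bob: 0.861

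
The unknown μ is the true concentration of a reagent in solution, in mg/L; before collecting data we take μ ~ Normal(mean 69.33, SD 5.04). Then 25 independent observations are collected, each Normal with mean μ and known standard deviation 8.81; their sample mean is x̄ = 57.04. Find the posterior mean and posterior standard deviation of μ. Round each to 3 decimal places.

Prior precision 1/τ₀² = 1/5.04² = 0.0393676; data precision n/σ² = 25/8.81² = 0.322098.
Posterior precision = 0.0393676 + 0.322098 = 0.361466, giving posterior SD = 1/√0.361466 = 1.663.
Posterior mean = (0.0393676·69.33 + 0.322098·57.04) / 0.361466 = 58.379.

Posterior mean ≈ 58.379; posterior SD ≈ 1.663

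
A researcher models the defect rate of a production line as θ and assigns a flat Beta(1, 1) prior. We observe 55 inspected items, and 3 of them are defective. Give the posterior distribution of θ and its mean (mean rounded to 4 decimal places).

Posterior: Beta(4, 53); mean ≈ 0.0702

Observing 3 successes and 52 failures updates Beta(1, 1) by adding the success and failure counts to the two shape parameters: α = 1+3 = 4, β = 1+52 = 53.
E[θ | data] = 4/(4+53) = 0.0702.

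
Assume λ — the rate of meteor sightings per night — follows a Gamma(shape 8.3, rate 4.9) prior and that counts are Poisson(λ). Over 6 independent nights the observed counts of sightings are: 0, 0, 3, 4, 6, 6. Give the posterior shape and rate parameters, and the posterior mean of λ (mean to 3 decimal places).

Posterior: Gamma(shape=27.3, rate=10.9); mean ≈ 2.505

The Poisson likelihood adds the total count to the shape and the number of exposure periods to the rate. Here ∑xᵢ = 19 and n = 6, so shape 8.3→27.3 and rate 4.9→10.9.
E[λ | data] = 27.3/10.9 = 2.505.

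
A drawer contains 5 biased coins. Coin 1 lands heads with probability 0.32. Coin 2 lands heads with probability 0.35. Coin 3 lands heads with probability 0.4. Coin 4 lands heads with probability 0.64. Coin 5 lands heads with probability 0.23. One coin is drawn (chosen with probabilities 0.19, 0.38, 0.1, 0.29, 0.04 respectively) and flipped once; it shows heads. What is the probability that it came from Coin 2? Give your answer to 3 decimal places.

Posterior probability ≈ 0.310

Tabulate prior·likelihood by source: [1] prior 0.19, lik 0.32, product 0.06080; [2] prior 0.38, lik 0.35, product 0.1330; [3] prior 0.1, lik 0.4, product 0.04000; [4] prior 0.29, lik 0.64, product 0.1856; [5] prior 0.04, lik 0.23, product 0.009200.
Normalizing constant = 0.42860; the posterior for Coin 2 is its product over the sum, 0.1330/0.42860 = 0.310.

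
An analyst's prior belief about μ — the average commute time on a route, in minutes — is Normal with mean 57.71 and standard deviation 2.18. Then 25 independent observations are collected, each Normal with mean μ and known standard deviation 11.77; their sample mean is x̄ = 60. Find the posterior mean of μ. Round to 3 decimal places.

With known σ, the Normal prior is conjugate. Weight on the data is w = (n/σ²)/(n/σ² + 1/τ₀²) = 0.180463/(0.180463+0.210420) = 0.46168.
Posterior mean = w·x̄ + (1−w)·μ₀ = 0.46168·60 + 0.53832·57.71 = 58.767.

Posterior mean ≈ 58.767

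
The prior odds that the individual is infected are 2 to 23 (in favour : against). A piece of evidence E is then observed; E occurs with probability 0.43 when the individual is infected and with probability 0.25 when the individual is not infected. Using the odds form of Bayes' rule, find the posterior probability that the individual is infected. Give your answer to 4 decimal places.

Posterior probability ≈ 0.1301

Prior odds = 2/23 = 0.086957.
Likelihood ratio for E = 0.43/0.25 = 1.7200.
Posterior odds = prior odds × LR = 0.14957.
Posterior probability = odds/(1+odds) = 0.14957/1.1496 = 0.1301.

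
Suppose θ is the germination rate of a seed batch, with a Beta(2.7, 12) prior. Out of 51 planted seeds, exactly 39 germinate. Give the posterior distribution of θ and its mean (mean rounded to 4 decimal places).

Observing 39 successes and 12 failures updates Beta(2.7, 12) by adding the success and failure counts to the two shape parameters: α = 2.7+39 = 41.7, β = 12+12 = 24.
Posterior mean = α/(α+β) = 41.7/65.7 = 0.6347.

Posterior: Beta(41.7, 24); mean ≈ 0.6347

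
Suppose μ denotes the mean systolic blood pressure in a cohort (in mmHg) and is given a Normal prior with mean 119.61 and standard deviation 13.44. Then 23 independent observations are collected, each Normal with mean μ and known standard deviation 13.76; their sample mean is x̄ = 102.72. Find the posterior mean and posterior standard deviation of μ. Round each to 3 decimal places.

Posterior mean ≈ 103.456; posterior SD ≈ 2.806

Prior precision 1/τ₀² = 1/13.44² = 0.00553607; data precision n/σ² = 23/13.76² = 0.121476.
Posterior precision = 0.00553607 + 0.121476 = 0.127012, giving posterior SD = 1/√0.127012 = 2.806.
Posterior mean = (0.00553607·119.61 + 0.121476·102.72) / 0.127012 = 103.456.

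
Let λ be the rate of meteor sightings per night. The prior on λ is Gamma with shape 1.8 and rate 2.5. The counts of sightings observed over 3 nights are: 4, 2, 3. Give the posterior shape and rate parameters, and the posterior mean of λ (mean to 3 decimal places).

The Poisson likelihood adds the total count to the shape and the number of exposure periods to the rate. Here ∑xᵢ = 9 and n = 3, so shape 1.8→10.8 and rate 2.5→5.5.
Posterior mean = shape/rate = 10.8/5.5 = 1.964.

Posterior: Gamma(shape=10.8, rate=5.5); mean ≈ 1.964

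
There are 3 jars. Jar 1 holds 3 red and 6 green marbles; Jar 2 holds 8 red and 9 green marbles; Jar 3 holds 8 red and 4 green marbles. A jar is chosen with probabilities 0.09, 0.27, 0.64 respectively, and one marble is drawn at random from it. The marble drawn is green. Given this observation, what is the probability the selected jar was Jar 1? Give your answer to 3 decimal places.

Posterior probability ≈ 0.144

P(green|Jar 1) = 0.6667; P(green|Jar 2) = 0.5294; P(green|Jar 3) = 0.3333.
Prior × likelihood for each source: 0.09·0.6667=0.06000, 0.27·0.5294=0.1429, 0.64·0.3333=0.2133. Summing gives P(green) = 0.41627.
P(Jar 1 | green) = 0.06000 / 0.41627 = 0.144.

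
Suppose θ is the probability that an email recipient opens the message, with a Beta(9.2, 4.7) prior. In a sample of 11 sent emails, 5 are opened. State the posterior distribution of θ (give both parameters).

The binomial likelihood is conjugate to the Beta prior: with 5 successes and 6 failures, the posterior is Beta(9.2+5, 4.7+6) = Beta(14.2, 10.7).

Posterior: Beta(14.2, 10.7)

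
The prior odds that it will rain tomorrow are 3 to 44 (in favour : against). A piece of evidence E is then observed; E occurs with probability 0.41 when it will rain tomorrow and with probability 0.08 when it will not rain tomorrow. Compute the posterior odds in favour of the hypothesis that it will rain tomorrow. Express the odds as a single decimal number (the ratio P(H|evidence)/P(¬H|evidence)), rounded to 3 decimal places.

Prior odds = 3/44 = 0.068182. In log-odds, ln(0.068182) = -2.6856.
Add log likelihood ratio: ln(5.1250) = 1.6341.
Posterior log-odds = -1.0514, so posterior odds = exp(-1.0514) = 0.34943.

Posterior odds ≈ 0.349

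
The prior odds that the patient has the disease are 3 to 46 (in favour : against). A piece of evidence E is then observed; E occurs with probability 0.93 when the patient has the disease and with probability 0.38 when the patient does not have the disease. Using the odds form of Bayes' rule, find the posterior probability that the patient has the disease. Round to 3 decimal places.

Posterior probability ≈ 0.138

Prior odds = 3/46 = 0.065217.
Likelihood ratio for E = 0.93/0.38 = 2.4474.
Posterior odds = prior odds × LR = 0.15961.
Posterior probability = odds/(1+odds) = 0.15961/1.1596 = 0.138.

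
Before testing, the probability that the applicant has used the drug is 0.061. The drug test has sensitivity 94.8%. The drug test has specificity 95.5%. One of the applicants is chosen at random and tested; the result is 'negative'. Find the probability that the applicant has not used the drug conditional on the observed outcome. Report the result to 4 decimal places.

Write H for 'the applicant has used the drug'. Prior odds H:¬H = 0.061/0.939 = 0.064963. For the 'negative' outcome, the likelihood ratio is 0.052/0.955 = 0.054450.
Posterior odds = 0.064963 × 0.054450 = 0.0035372, so P(H|E) = 0.0035372/(1+0.0035372) = 0.0035. Then P(¬H|E) = 1 − 0.0035 = 0.9965.

P(¬H | E) ≈ 0.9965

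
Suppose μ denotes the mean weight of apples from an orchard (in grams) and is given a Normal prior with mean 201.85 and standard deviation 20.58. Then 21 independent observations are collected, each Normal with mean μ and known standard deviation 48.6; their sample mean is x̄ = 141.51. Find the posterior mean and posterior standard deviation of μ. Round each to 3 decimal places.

Posterior mean ≈ 154.171; posterior SD ≈ 9.427

Prior precision 1/τ₀² = 1/20.58² = 0.00236107; data precision n/σ² = 21/48.6² = 0.00889092.
Posterior precision = 0.00236107 + 0.00889092 = 0.0112520, giving posterior SD = 1/√0.0112520 = 9.427.
Posterior mean = (0.00236107·201.85 + 0.00889092·141.51) / 0.0112520 = 154.171.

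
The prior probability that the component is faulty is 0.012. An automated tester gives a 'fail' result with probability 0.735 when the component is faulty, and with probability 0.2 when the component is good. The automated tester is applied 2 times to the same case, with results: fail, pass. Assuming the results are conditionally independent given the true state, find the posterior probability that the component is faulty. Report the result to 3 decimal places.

Posterior P(H) ≈ 0.015

With H the event that the component is faulty, the joint likelihood of the observed sequence is P(data|H) = 0.735·0.265 = 0.19478 and P(data|¬H) = 0.2·0.8 = 0.16000.
Bayes: P(H|data) = 0.012·0.19478 / (0.012·0.19478 + 0.988·0.16000) = 0.0023373/0.16042 = 0.0146.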